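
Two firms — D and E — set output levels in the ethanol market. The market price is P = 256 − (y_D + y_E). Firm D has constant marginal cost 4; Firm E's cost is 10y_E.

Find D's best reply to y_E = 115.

Firm D's profit: π = y_D(256 − (y_D + y_E)) − 4y_D.
∂π/∂y_D = 252 − 2y_D − y_E = 0, so y_D = 126 − 0.5y_E.
At y_E = 115: y_D = 126 − 0.5·115 = 68.5.

68.5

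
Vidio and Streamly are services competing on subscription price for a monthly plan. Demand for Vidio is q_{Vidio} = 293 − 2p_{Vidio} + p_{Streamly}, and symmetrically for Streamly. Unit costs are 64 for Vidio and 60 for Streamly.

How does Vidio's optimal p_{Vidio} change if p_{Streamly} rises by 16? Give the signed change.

Vidio's profit: π = (p_{Vidio} − 64)(293 − 2p_{Vidio} + p_{Streamly}).
∂π/∂p_{Vidio} = 421 − 4p_{Vidio} + p_{Streamly} = 0 ⇒ p_{Vidio} = 105.25 + 0.25p_{Streamly}.
The reaction-function slope is 0.25, so a 16-unit rise in p_{Streamly} moves p_{Vidio} by 0.25 × 16 = 4. Vidio's best response rises — the actions are strategic complements.

4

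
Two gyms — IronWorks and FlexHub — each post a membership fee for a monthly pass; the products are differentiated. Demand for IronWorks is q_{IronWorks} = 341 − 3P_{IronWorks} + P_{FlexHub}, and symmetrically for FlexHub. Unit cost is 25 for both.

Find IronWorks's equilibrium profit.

IronWorks's profit: π = (P_{IronWorks} − 25)(341 − 3P_{IronWorks} + P_{FlexHub}).
∂π/∂P_{IronWorks} = 416 − 6P_{IronWorks} + P_{FlexHub} = 0 ⇒ P_{IronWorks} = 208/3 + (1/6)P_{FlexHub}.
The game is symmetric, so in equilibrium P_{FlexHub} = P_{IronWorks}: the reaction function gives (5/6)P_{IronWorks} = 208/3, hence P_{IronWorks} = 83.2.
q_{IronWorks} = 341 − 3·83.2 + 83.2 = 174.6.
Profit = (83.2 − 25)·174.6 = 10161.72.

10161.72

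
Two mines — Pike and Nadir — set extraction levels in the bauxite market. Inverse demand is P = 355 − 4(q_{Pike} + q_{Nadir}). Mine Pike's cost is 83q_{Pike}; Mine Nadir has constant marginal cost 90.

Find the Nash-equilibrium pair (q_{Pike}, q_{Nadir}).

23.25, 21.5

Mine Pike's profit: π = q_{Pike}(355 − 4(q_{Pike} + q_{Nadir})) − 83q_{Pike}.
∂π/∂q_{Pike} = 272 − 8q_{Pike} − 4q_{Nadir} = 0, so q_{Pike} = 34 − 0.5q_{Nadir}.
By the same steps for Nadir: q_{Nadir} = 33.125 − 0.5q_{Pike}.
Substituting the second reaction function into the first: q_{Pike} = 34 − 0.5(33.125 − 0.5q_{Pike}), which gives 0.75q_{Pike} = 17.4375 ⇒ q_{Pike} = 23.25.
Then q_{Nadir} = 33.125 − 0.5·23.25 = 21.5.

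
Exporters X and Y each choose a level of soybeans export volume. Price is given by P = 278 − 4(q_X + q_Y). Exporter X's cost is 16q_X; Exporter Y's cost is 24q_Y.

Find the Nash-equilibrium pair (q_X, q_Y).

Exporter X's profit: π = q_X(278 − 4(q_X + q_Y)) − 16q_X.
∂π/∂q_X = 262 − 8q_X − 4q_Y = 0, so q_X = 32.75 − 0.5q_Y.
By the same steps for Y: q_Y = 31.75 − 0.5q_X.
Solving the two reaction functions simultaneously: (1 − (−0.5)(−0.5))q_X = 32.75 − 0.5·31.75, so 0.75q_X = 16.875 and q_X = 22.5.
Then q_Y = 31.75 − 0.5·22.5 = 20.5.

22.5, 20.5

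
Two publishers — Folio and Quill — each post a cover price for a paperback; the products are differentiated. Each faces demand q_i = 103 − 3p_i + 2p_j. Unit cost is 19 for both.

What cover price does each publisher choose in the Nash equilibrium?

40

Folio's profit: π = (p_{Folio} − 19)(103 − 3p_{Folio} + 2p_{Quill}).
∂π/∂p_{Folio} = 160 − 6p_{Folio} + 2p_{Quill} = 0 ⇒ p_{Folio} = 80/3 + (1/3)p_{Quill}.
The game is symmetric, so in equilibrium p_{Quill} = p_{Folio}: the reaction function gives (2/3)p_{Folio} = 80/3, hence p_{Folio} = 40.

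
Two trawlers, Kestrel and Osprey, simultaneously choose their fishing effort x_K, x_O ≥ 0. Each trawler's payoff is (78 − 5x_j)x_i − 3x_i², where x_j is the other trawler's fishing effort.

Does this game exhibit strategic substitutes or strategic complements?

strategic substitutes

Kestrel's payoff is (78 − 5x_O)x_K − 3x_K².
∂π/∂x_K = 78 − 5x_O − 6x_K = 0, so x_K = 13 − (5/6)x_O.
The best-response slope dx_K/dx_O = −5/6 < 0: the reaction function is downward-sloping, so the choices are strategic substitutes.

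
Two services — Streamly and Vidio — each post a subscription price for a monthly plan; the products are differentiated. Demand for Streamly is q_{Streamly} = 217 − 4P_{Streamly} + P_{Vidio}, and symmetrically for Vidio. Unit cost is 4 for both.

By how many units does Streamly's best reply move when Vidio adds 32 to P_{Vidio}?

4

Streamly's profit: π = (P_{Streamly} − 4)(217 − 4P_{Streamly} + P_{Vidio}).
∂π/∂P_{Streamly} = 233 − 8P_{Streamly} + P_{Vidio} = 0 ⇒ P_{Streamly} = 29.125 + 0.125P_{Vidio}.
The reaction-function slope is 0.125, so a 32-unit rise in P_{Vidio} moves P_{Streamly} by 0.125 × 32 = 4. Streamly's best response rises — the actions are strategic complements.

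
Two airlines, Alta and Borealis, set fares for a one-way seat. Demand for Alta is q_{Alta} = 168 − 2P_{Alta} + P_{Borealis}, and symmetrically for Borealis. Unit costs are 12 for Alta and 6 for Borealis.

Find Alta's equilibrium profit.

5242.88

Alta's profit: π = (P_{Alta} − 12)(168 − 2P_{Alta} + P_{Borealis}).
∂π/∂P_{Alta} = 192 − 4P_{Alta} + P_{Borealis} = 0 ⇒ P_{Alta} = 48 + 0.25P_{Borealis}.
Similarly P_{Borealis} = 45 + 0.25P_{Alta}.
Solving the two reaction functions simultaneously: (1 − (0.25)(0.25))P_{Alta} = 48 + 0.25·45, so 0.9375P_{Alta} = 59.25 and P_{Alta} = 63.2.
Then P_{Borealis} = 45 + 0.25·63.2 = 60.8.
q_{Alta} = 168 − 2·63.2 + 60.8 = 102.4.
Profit = (63.2 − 12)·102.4 = 5242.88.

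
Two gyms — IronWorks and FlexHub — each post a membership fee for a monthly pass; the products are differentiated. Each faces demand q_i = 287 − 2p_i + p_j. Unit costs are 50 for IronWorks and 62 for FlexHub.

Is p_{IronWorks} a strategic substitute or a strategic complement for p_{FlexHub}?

IronWorks's profit: π = (p_{IronWorks} − 50)(287 − 2p_{IronWorks} + p_{FlexHub}).
∂π/∂p_{IronWorks} = 387 − 4p_{IronWorks} + p_{FlexHub} = 0 ⇒ p_{IronWorks} = 96.75 + 0.25p_{FlexHub}.
The best-response slope dp_{IronWorks}/dp_{FlexHub} = 0.25 > 0: the reaction function is upward-sloping, so the choices are strategic complements.

strategic complements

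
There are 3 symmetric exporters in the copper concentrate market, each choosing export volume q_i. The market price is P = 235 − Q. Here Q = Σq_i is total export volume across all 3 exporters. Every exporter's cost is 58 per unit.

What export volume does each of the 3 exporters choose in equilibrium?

44.25

A representative exporter's profit is π_i = q_i(235 − Q) − 58q_i, with Q = q_i + Σ_{j≠i} q_j.
First-order condition: 177 − 2q_i − Σ_{j≠i} q_j = 0.
In a symmetric equilibrium every exporter chooses the same q, so Σ_{j≠i} q_j = 2q. The condition becomes 177 − 4q = 0, giving q = 177/4 = 44.25.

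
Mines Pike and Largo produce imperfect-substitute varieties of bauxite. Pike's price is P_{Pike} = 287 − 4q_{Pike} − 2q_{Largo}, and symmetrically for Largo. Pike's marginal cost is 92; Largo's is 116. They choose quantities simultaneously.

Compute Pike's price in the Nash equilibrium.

Mine Pike's profit: π = q_{Pike}(287 − 4q_{Pike} − 2q_{Largo}) − 92q_{Pike}.
∂π/∂q_{Pike} = 195 − 8q_{Pike} − 2q_{Largo} = 0 ⇒ q_{Pike} = 24.375 − 0.25q_{Largo}.
Similarly q_{Largo} = 21.375 − 0.25q_{Pike}.
Plugging q_{Largo} into Pike's best response: q_{Pike} = 24.375 − 0.25(21.375 − 0.25q_{Pike}) ⇒ 0.9375q_{Pike} = 609/32, so q_{Pike} = 20.3.
Then q_{Largo} = 21.375 − 0.25·20.3 = 16.3.
P_{Pike} = 287 − 4·20.3 − 2·16.3 = 173.2.

173.2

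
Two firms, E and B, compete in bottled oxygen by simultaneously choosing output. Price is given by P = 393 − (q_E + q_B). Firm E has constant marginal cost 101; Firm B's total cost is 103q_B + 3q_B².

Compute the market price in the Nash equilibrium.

Firm E's profit: π = q_E(393 − (q_E + q_B)) − 101q_E.
∂π/∂q_E = 292 − 2q_E − q_B = 0, so q_E = 146 − 0.5q_B.
For B: ∂π/∂q_B = 290 − 8q_B − q_E = 0 ⇒ q_B = 36.25 − 0.125q_E.
Solving the two reaction functions simultaneously: (1 − (−0.5)(−0.125))q_E = 146 − 0.5·36.25, so 0.9375q_E = 127.875 and q_E = 136.4.
Then q_B = 36.25 − 0.125·136.4 = 19.2.
Equilibrium price: P = 393 − 155.6 = 237.4.

237.4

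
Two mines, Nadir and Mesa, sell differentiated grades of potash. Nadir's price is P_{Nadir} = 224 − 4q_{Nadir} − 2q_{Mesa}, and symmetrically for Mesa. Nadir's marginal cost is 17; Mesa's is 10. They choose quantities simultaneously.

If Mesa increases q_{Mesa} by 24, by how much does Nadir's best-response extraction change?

Mine Nadir's profit: π = q_{Nadir}(224 − 4q_{Nadir} − 2q_{Mesa}) − 17q_{Nadir}.
∂π/∂q_{Nadir} = 207 − 8q_{Nadir} − 2q_{Mesa} = 0 ⇒ q_{Nadir} = 25.875 − 0.25q_{Mesa}.
The reaction-function slope is −0.25, so a 24-unit rise in q_{Mesa} moves q_{Nadir} by −0.25 × 24 = −6. Nadir's best response falls — the actions are strategic substitutes.

-6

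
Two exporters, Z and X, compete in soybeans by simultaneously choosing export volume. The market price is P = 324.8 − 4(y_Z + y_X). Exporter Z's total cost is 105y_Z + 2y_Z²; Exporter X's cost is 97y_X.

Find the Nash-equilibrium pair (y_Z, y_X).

Exporter Z's profit: π = y_Z(324.8 − 4(y_Z + y_X)) − 105y_Z − 2y_Z².
∂π/∂y_Z = 219.8 − 12y_Z − 4y_X = 0, so y_Z = 1099/60 − (1/3)y_X.
For X: ∂π/∂y_X = 227.8 − 8y_X − 4y_Z = 0 ⇒ y_X = 28.475 − 0.5y_Z.
Plugging y_X into Z's best response: y_Z = 1099/60 − (1/3)(28.475 − 0.5y_Z) ⇒ (5/6)y_Z = 8.825, so y_Z = 10.59.
Then y_X = 28.475 − 0.5·10.59 = 23.18.

10.59, 23.18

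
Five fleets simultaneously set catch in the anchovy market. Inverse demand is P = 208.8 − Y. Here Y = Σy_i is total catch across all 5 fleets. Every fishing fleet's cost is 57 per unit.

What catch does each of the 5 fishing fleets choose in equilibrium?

25.3

A representative fishing fleet's profit is π_i = y_i(208.8 − Y) − 57y_i, with Y = y_i + Σ_{j≠i} y_j.
First-order condition: 151.8 − 2y_i − Σ_{j≠i} y_j = 0.
Imposing symmetry (y_j = y for all j) turns Σ_{j≠i} y_j into 4y, so 151.8 = 6y and y = 25.3.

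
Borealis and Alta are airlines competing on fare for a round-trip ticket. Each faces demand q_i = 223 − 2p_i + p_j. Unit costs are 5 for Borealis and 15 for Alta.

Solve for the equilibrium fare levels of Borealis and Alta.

Borealis's profit: π = (p_{Borealis} − 5)(223 − 2p_{Borealis} + p_{Alta}).
∂π/∂p_{Borealis} = 233 − 4p_{Borealis} + p_{Alta} = 0 ⇒ p_{Borealis} = 58.25 + 0.25p_{Alta}.
Similarly p_{Alta} = 63.25 + 0.25p_{Borealis}.
Solving the two reaction functions simultaneously: (1 − (0.25)(0.25))p_{Borealis} = 58.25 + 0.25·63.25, so 0.9375p_{Borealis} = 74.0625 and p_{Borealis} = 79.
Then p_{Alta} = 63.25 + 0.25·79 = 83.

79, 83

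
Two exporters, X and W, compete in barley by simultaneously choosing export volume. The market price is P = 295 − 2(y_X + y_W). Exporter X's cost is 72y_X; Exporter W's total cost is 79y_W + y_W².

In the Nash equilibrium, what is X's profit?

4104.18

Exporter X's profit: π = y_X(295 − 2(y_X + y_W)) − 72y_X.
∂π/∂y_X = 223 − 4y_X − 2y_W = 0, so y_X = 55.75 − 0.5y_W.
For W: ∂π/∂y_W = 216 − 6y_W − 2y_X = 0 ⇒ y_W = 36 − (1/3)y_X.
Plugging y_W into X's best response: y_X = 55.75 − 0.5(36 − (1/3)y_X) ⇒ (5/6)y_X = 37.75, so y_X = 45.3.
Then y_W = 36 − (1/3)·45.3 = 20.9.
Price P = 295 − 2·66.2 = 162.6.
X's profit: (162.6 − 72)·45.3 = 4104.18.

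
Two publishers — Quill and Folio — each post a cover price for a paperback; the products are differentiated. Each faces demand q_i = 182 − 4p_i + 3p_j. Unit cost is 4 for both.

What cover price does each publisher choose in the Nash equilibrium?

39.6

Quill's profit: π = (p_{Quill} − 4)(182 − 4p_{Quill} + 3p_{Folio}).
∂π/∂p_{Quill} = 198 − 8p_{Quill} + 3p_{Folio} = 0 ⇒ p_{Quill} = 24.75 + 0.375p_{Folio}.
The game is symmetric, so in equilibrium p_{Folio} = p_{Quill}: the reaction function gives 0.625p_{Quill} = 24.75, hence p_{Quill} = 39.6.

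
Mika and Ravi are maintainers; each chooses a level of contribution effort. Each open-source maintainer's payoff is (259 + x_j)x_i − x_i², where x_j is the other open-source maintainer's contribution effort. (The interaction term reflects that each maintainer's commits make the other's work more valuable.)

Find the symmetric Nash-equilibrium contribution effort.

259

Mika's payoff is (259 + x_R)x_M − x_M².
∂π/∂x_M = 259 + x_R − 2x_M = 0, so x_M = 129.5 + 0.5x_R.
By symmetry x_R = x_M; substituting into the reaction function, 0.5x_M = 129.5 and x_M = 259.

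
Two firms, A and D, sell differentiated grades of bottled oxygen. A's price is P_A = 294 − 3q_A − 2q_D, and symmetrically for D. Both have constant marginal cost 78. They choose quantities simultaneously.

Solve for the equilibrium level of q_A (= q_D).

Firm A's profit: π = q_A(294 − 3q_A − 2q_D) − 78q_A.
∂π/∂q_A = 216 − 6q_A − 2q_D = 0 ⇒ q_A = 36 − (1/3)q_D.
By symmetry q_D = q_A; substituting into the reaction function, (4/3)q_A = 36 and q_A = 27.

27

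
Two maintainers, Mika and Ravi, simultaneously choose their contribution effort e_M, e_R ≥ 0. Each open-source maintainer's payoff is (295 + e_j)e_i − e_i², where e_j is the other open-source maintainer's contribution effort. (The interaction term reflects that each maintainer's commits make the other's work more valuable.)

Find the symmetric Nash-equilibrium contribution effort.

Mika's payoff is (295 + e_R)e_M − e_M².
∂π/∂e_M = 295 + e_R − 2e_M = 0, so e_M = 147.5 + 0.5e_R.
Setting e_M = e_R in the reaction function: e_M = 147.5 + 0.5e_M, so e_M = 147.5 / 0.5 = 295.

295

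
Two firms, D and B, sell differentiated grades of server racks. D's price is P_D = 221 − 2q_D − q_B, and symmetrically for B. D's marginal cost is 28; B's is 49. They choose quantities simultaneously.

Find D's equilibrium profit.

3200

Firm D's profit: π = q_D(221 − 2q_D − q_B) − 28q_D.
∂π/∂q_D = 193 − 4q_D − q_B = 0 ⇒ q_D = 48.25 − 0.25q_B.
Similarly q_B = 43 − 0.25q_D.
Plugging q_B into D's best response: q_D = 48.25 − 0.25(43 − 0.25q_D) ⇒ 0.9375q_D = 37.5, so q_D = 40.
Then q_B = 43 − 0.25·40 = 33.
P_D = 221 − 2·40 − 33 = 108.
Profit = (108 − 28)·40 = 3200.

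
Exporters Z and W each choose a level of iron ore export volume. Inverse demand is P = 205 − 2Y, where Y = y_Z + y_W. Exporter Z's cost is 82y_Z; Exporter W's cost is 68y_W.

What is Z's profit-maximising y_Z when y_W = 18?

21.75

Exporter Z's profit: π = y_Z(205 − 2(y_Z + y_W)) − 82y_Z.
∂π/∂y_Z = 123 − 4y_Z − 2y_W = 0, so y_Z = 30.75 − 0.5y_W.
At y_W = 18: y_Z = 30.75 − 0.5·18 = 21.75.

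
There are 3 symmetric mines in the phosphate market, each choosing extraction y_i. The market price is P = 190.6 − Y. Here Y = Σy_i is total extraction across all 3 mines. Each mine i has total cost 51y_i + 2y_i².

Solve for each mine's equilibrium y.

A representative mine's profit is π_i = y_i(190.6 − Y) − 51y_i − 2y_i², with Y = y_i + Σ_{j≠i} y_j.
First-order condition: 139.6 − 6y_i − Σ_{j≠i} y_j = 0.
In a symmetric equilibrium every mine chooses the same y, so Σ_{j≠i} y_j = 2y. The condition becomes 139.6 − 8y = 0, giving y = 139.6/8 = 17.45.

17.45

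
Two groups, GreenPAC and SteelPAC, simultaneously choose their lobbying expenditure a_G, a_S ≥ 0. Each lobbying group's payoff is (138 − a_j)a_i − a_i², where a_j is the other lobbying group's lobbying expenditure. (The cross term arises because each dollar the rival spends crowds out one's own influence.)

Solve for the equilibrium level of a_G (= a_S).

GreenPAC's payoff is (138 − a_S)a_G − a_G².
∂π/∂a_G = 138 − a_S − 2a_G = 0, so a_G = 69 − 0.5a_S.
By symmetry a_S = a_G; substituting into the reaction function, 1.5a_G = 69 and a_G = 46.

46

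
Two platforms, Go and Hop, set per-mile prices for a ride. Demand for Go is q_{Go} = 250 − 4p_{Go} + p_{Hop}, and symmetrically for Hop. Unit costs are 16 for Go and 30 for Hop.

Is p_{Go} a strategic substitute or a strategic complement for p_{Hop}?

Go's profit: π = (p_{Go} − 16)(250 − 4p_{Go} + p_{Hop}).
∂π/∂p_{Go} = 314 − 8p_{Go} + p_{Hop} = 0 ⇒ p_{Go} = 39.25 + 0.125p_{Hop}.
The best-response slope dp_{Go}/dp_{Hop} = 0.125 > 0: the reaction function is upward-sloping, so the choices are strategic complements.

strategic complements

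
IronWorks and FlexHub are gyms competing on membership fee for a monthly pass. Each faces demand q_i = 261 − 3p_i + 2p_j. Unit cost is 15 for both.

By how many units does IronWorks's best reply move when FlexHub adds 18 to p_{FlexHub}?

6

IronWorks's profit: π = (p_{IronWorks} − 15)(261 − 3p_{IronWorks} + 2p_{FlexHub}).
∂π/∂p_{IronWorks} = 306 − 6p_{IronWorks} + 2p_{FlexHub} = 0 ⇒ p_{IronWorks} = 51 + (1/3)p_{FlexHub}.
The reaction-function slope is 1/3, so an 18-unit rise in p_{FlexHub} moves p_{IronWorks} by 1/3 × 18 = 6. IronWorks's best response rises — the actions are strategic complements.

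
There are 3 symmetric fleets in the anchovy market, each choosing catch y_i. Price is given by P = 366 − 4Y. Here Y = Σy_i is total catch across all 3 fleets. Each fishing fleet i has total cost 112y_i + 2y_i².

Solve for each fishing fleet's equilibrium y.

A representative fishing fleet's profit is π_i = y_i(366 − 4Y) − 112y_i − 2y_i², with Y = y_i + Σ_{j≠i} y_j.
First-order condition: 254 − 12y_i − 4Σ_{j≠i} y_j = 0.
With identical fishing fleets, set every y_j = y: then 254 − 12y − 8y = 0, i.e. y = 254/20 = 12.7.

12.7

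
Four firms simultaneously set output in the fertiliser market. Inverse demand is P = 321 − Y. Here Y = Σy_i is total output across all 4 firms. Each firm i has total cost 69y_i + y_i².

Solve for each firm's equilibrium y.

A representative firm's profit is π_i = y_i(321 − Y) − 69y_i − y_i², with Y = y_i + Σ_{j≠i} y_j.
First-order condition: 252 − 4y_i − Σ_{j≠i} y_j = 0.
In a symmetric equilibrium every firm chooses the same y, so Σ_{j≠i} y_j = 3y. The condition becomes 252 − 7y = 0, giving y = 252/7 = 36.

36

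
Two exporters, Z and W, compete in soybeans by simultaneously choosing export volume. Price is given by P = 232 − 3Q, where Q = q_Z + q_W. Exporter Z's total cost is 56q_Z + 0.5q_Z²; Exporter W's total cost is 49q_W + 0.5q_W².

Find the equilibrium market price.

124.3

Exporter Z's profit: π = q_Z(232 − 3(q_Z + q_W)) − 56q_Z − 0.5q_Z².
∂π/∂q_Z = 176 − 7q_Z − 3q_W = 0, so q_Z = 176/7 − (3/7)q_W.
By the same steps for W: q_W = 183/7 − (3/7)q_Z.
Plugging q_W into Z's best response: q_Z = 176/7 − (3/7)(183/7 − (3/7)q_Z) ⇒ (40/49)q_Z = 683/49, so q_Z = 17.075.
Then q_W = 183/7 − (3/7)·17.075 = 18.825.
Equilibrium price: P = 232 − 3·35.9 = 124.3.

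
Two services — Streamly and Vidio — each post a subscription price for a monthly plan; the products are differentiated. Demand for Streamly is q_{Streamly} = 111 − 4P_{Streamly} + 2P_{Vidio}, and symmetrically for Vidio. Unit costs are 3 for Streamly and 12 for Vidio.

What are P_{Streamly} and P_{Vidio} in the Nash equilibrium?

21.7, 25.3

Streamly's profit: π = (P_{Streamly} − 3)(111 − 4P_{Streamly} + 2P_{Vidio}).
∂π/∂P_{Streamly} = 123 − 8P_{Streamly} + 2P_{Vidio} = 0 ⇒ P_{Streamly} = 15.375 + 0.25P_{Vidio}.
Similarly P_{Vidio} = 19.875 + 0.25P_{Streamly}.
Plugging P_{Vidio} into Streamly's best response: P_{Streamly} = 15.375 + 0.25(19.875 + 0.25P_{Streamly}) ⇒ 0.9375P_{Streamly} = 651/32, so P_{Streamly} = 21.7.
Then P_{Vidio} = 19.875 + 0.25·21.7 = 25.3.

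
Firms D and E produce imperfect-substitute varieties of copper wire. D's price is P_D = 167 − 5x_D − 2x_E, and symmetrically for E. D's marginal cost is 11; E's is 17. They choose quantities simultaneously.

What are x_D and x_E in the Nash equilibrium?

13.125, 12.375

Firm D's profit: π = x_D(167 − 5x_D − 2x_E) − 11x_D.
∂π/∂x_D = 156 − 10x_D − 2x_E = 0 ⇒ x_D = 15.6 − 0.2x_E.
Similarly x_E = 15 − 0.2x_D.
Solving the two reaction functions simultaneously: (1 − (−0.2)(−0.2))x_D = 15.6 − 0.2·15, so 0.96x_D = 12.6 and x_D = 13.125.
Then x_E = 15 − 0.2·13.125 = 12.375.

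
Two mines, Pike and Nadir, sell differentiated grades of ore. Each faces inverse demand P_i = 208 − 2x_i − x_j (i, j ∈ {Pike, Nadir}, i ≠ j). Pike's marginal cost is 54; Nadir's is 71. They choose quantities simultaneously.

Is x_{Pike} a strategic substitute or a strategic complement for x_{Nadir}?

strategic substitutes

Mine Pike's profit: π = x_{Pike}(208 − 2x_{Pike} − x_{Nadir}) − 54x_{Pike}.
∂π/∂x_{Pike} = 154 − 4x_{Pike} − x_{Nadir} = 0 ⇒ x_{Pike} = 38.5 − 0.25x_{Nadir}.
The best-response slope dx_{Pike}/dx_{Nadir} = −0.25 < 0: the reaction function is downward-sloping, so the choices are strategic substitutes.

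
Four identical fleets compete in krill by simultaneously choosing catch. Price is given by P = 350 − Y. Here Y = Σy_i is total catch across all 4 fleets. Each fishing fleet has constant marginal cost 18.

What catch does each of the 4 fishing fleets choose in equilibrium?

A representative fishing fleet's profit is π_i = y_i(350 − Y) − 18y_i, with Y = y_i + Σ_{j≠i} y_j.
First-order condition: 332 − 2y_i − Σ_{j≠i} y_j = 0.
With identical fishing fleets, set every y_j = y: then 332 − 2y − 3y = 0, i.e. y = 332/5 = 66.4.

66.4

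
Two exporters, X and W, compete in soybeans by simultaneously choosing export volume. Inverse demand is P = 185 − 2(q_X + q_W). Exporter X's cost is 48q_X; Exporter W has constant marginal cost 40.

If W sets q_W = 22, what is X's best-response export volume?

Exporter X's profit: π = q_X(185 − 2(q_X + q_W)) − 48q_X.
∂π/∂q_X = 137 − 4q_X − 2q_W = 0, so q_X = 34.25 − 0.5q_W.
At q_W = 22: q_X = 34.25 − 0.5·22 = 23.25.

23.25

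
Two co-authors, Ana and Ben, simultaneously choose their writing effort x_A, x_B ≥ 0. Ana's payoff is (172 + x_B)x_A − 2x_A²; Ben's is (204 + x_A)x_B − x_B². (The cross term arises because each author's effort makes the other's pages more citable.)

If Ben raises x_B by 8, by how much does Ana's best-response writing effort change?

2

Expanding Ana's payoff: 172x_A + x_Bx_A − 2x_A².
∂π/∂x_A = 172 + x_B − 4x_A = 0, so x_A = 43 + 0.25x_B.
The reaction-function slope is 0.25, so an 8-unit rise in x_B moves x_A by 0.25 × 8 = 2. Ana's best response rises — the actions are strategic complements.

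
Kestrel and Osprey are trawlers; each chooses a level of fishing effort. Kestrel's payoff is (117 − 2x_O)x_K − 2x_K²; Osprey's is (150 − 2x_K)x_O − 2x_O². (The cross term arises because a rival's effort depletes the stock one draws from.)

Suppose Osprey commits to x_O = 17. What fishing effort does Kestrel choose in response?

Expanding Kestrel's payoff: 117x_K − 2x_Ox_K − 2x_K².
∂π/∂x_K = 117 − 2x_O − 4x_K = 0, so x_K = 29.25 − 0.5x_O.
At x_O = 17: x_K = 29.25 − 0.5·17 = 20.75.

20.75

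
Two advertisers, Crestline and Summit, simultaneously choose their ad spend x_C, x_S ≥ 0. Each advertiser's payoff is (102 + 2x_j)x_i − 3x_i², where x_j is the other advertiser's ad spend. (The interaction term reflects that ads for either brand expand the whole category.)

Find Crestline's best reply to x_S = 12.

21

Crestline's payoff is (102 + 2x_S)x_C − 3x_C².
∂π/∂x_C = 102 + 2x_S − 6x_C = 0, so x_C = 17 + (1/3)x_S.
At x_S = 12: x_C = 17 + (1/3)·12 = 21.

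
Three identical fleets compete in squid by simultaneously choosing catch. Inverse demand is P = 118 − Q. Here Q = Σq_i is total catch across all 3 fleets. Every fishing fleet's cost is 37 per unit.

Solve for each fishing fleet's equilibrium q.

A representative fishing fleet's profit is π_i = q_i(118 − Q) − 37q_i, with Q = q_i + Σ_{j≠i} q_j.
First-order condition: 81 − 2q_i − Σ_{j≠i} q_j = 0.
Imposing symmetry (q_j = q for all j) turns Σ_{j≠i} q_j into 2q, so 81 = 4q and q = 20.25.

20.25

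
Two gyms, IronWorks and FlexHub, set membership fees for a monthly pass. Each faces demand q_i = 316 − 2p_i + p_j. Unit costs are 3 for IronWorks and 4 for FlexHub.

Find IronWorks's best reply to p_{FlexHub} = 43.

IronWorks's profit: π = (p_{IronWorks} − 3)(316 − 2p_{IronWorks} + p_{FlexHub}).
∂π/∂p_{IronWorks} = 322 − 4p_{IronWorks} + p_{FlexHub} = 0 ⇒ p_{IronWorks} = 80.5 + 0.25p_{FlexHub}.
At p_{FlexHub} = 43: p_{IronWorks} = 80.5 + 0.25·43 = 91.25.

91.25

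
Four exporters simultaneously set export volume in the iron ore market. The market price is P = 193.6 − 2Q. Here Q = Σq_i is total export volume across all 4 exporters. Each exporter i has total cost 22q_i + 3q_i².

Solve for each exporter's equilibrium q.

10.725

A representative exporter's profit is π_i = q_i(193.6 − 2Q) − 22q_i − 3q_i², with Q = q_i + Σ_{j≠i} q_j.
First-order condition: 171.6 − 10q_i − 2Σ_{j≠i} q_j = 0.
With identical exporters, set every q_j = q: then 171.6 − 10q − 6q = 0, i.e. q = 171.6/16 = 10.725.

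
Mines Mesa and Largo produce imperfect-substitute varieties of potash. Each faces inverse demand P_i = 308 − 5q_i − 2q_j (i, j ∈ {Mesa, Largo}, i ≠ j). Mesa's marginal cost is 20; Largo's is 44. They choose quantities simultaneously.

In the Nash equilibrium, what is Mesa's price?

Mine Mesa's profit: π = q_{Mesa}(308 − 5q_{Mesa} − 2q_{Largo}) − 20q_{Mesa}.
∂π/∂q_{Mesa} = 288 − 10q_{Mesa} − 2q_{Largo} = 0 ⇒ q_{Mesa} = 28.8 − 0.2q_{Largo}.
Similarly q_{Largo} = 26.4 − 0.2q_{Mesa}.
Plugging q_{Largo} into Mesa's best response: q_{Mesa} = 28.8 − 0.2(26.4 − 0.2q_{Mesa}) ⇒ 0.96q_{Mesa} = 23.52, so q_{Mesa} = 24.5.
Then q_{Largo} = 26.4 − 0.2·24.5 = 21.5.
P_{Mesa} = 308 − 5·24.5 − 2·21.5 = 142.5.

142.5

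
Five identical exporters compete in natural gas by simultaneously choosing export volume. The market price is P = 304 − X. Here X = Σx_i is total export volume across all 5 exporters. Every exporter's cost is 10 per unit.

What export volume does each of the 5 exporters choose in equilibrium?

49

A representative exporter's profit is π_i = x_i(304 − X) − 10x_i, with X = x_i + Σ_{j≠i} x_j.
First-order condition: 294 − 2x_i − Σ_{j≠i} x_j = 0.
Imposing symmetry (x_j = x for all j) turns Σ_{j≠i} x_j into 4x, so 294 = 6x and x = 49.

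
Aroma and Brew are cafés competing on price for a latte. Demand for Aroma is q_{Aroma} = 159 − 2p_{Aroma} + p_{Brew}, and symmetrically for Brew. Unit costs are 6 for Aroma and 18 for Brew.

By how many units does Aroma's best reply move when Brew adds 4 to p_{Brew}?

Aroma's profit: π = (p_{Aroma} − 6)(159 − 2p_{Aroma} + p_{Brew}).
∂π/∂p_{Aroma} = 171 − 4p_{Aroma} + p_{Brew} = 0 ⇒ p_{Aroma} = 42.75 + 0.25p_{Brew}.
The reaction-function slope is 0.25, so a 4-unit rise in p_{Brew} moves p_{Aroma} by 0.25 × 4 = 1. Aroma's best response rises — the actions are strategic complements.

1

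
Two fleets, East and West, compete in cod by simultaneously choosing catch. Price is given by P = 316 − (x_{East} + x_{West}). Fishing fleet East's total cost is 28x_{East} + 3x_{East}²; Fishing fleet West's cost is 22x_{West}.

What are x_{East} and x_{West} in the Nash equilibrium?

Fishing fleet East's profit: π = x_{East}(316 − (x_{East} + x_{West})) − 28x_{East} − 3x_{East}².
∂π/∂x_{East} = 288 − 8x_{East} − x_{West} = 0, so x_{East} = 36 − 0.125x_{West}.
For West: ∂π/∂x_{West} = 294 − 2x_{West} − x_{East} = 0 ⇒ x_{West} = 147 − 0.5x_{East}.
Plugging x_{West} into East's best response: x_{East} = 36 − 0.125(147 − 0.5x_{East}) ⇒ 0.9375x_{East} = 17.625, so x_{East} = 18.8.
Then x_{West} = 147 − 0.5·18.8 = 137.6.

18.8, 137.6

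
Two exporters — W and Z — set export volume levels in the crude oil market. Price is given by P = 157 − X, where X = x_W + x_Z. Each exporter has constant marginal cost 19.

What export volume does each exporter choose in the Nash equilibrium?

46

Exporter W's profit: π = x_W(157 − (x_W + x_Z)) − 19x_W.
∂π/∂x_W = 138 − 2x_W − x_Z = 0, so x_W = 69 − 0.5x_Z.
By symmetry x_Z = x_W; substituting into the reaction function, 1.5x_W = 69 and x_W = 46.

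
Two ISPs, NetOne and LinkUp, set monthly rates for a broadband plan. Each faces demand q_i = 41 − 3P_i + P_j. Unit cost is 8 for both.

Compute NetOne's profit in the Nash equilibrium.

75

NetOne's profit: π = (P_{NetOne} − 8)(41 − 3P_{NetOne} + P_{LinkUp}).
∂π/∂P_{NetOne} = 65 − 6P_{NetOne} + P_{LinkUp} = 0 ⇒ P_{NetOne} = 65/6 + (1/6)P_{LinkUp}.
The game is symmetric, so in equilibrium P_{LinkUp} = P_{NetOne}: the reaction function gives (5/6)P_{NetOne} = 65/6, hence P_{NetOne} = 13.
q_{NetOne} = 41 − 3·13 + 13 = 15.
Profit = (13 − 8)·15 = 75.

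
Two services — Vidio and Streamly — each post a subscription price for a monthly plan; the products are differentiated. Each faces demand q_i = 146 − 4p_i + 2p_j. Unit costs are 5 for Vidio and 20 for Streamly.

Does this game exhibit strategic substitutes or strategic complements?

strategic complements

Vidio's profit: π = (p_{Vidio} − 5)(146 − 4p_{Vidio} + 2p_{Streamly}).
∂π/∂p_{Vidio} = 166 − 8p_{Vidio} + 2p_{Streamly} = 0 ⇒ p_{Vidio} = 20.75 + 0.25p_{Streamly}.
The best-response slope dp_{Vidio}/dp_{Streamly} = 0.25 > 0: the reaction function is upward-sloping, so the choices are strategic complements.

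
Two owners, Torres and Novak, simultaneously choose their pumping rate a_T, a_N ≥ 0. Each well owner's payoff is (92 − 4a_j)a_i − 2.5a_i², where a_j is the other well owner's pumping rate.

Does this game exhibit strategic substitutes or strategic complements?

Torres's payoff is (92 − 4a_N)a_T − 2.5a_T².
∂π/∂a_T = 92 − 4a_N − 5a_T = 0, so a_T = 18.4 − 0.8a_N.
The best-response slope da_T/da_N = −0.8 < 0: the reaction function is downward-sloping, so the choices are strategic substitutes.

strategic substitutes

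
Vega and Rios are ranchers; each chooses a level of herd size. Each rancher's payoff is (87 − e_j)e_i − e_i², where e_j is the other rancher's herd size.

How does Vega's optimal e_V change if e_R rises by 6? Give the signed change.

-3

Vega's payoff is (87 − e_R)e_V − e_V².
∂π/∂e_V = 87 − e_R − 2e_V = 0, so e_V = 43.5 − 0.5e_R.
The reaction-function slope is −0.5, so a 6-unit rise in e_R moves e_V by −0.5 × 6 = −3. Vega's best response falls — the actions are strategic substitutes.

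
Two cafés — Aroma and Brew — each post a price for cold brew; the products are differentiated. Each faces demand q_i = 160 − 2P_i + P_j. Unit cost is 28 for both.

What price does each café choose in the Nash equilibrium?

Aroma's profit: π = (P_{Aroma} − 28)(160 − 2P_{Aroma} + P_{Brew}).
∂π/∂P_{Aroma} = 216 − 4P_{Aroma} + P_{Brew} = 0 ⇒ P_{Aroma} = 54 + 0.25P_{Brew}.
The game is symmetric, so in equilibrium P_{Brew} = P_{Aroma}: the reaction function gives 0.75P_{Aroma} = 54, hence P_{Aroma} = 72.

72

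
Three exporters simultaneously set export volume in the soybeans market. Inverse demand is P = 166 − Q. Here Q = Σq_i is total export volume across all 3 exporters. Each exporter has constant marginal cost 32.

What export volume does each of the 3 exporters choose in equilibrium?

33.5

A representative exporter's profit is π_i = q_i(166 − Q) − 32q_i, with Q = q_i + Σ_{j≠i} q_j.
First-order condition: 134 − 2q_i − Σ_{j≠i} q_j = 0.
With identical exporters, set every q_j = q: then 134 − 2q − 2q = 0, i.e. q = 134/4 = 33.5.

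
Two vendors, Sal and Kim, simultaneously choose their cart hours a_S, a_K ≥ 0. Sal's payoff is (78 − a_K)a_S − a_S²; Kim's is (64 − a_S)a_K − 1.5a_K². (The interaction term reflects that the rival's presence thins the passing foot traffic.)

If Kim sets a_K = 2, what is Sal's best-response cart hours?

38

Expanding Sal's payoff: 78a_S − a_Ka_S − a_S².
∂π/∂a_S = 78 − a_K − 2a_S = 0, so a_S = 39 − 0.5a_K.
At a_K = 2: a_S = 39 − 0.5·2 = 38.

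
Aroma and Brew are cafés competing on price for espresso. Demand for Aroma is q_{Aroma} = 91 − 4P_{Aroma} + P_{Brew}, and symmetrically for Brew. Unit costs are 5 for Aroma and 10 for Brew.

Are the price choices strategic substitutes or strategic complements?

strategic complements

Aroma's profit: π = (P_{Aroma} − 5)(91 − 4P_{Aroma} + P_{Brew}).
∂π/∂P_{Aroma} = 111 − 8P_{Aroma} + P_{Brew} = 0 ⇒ P_{Aroma} = 13.875 + 0.125P_{Brew}.
The best-response slope dP_{Aroma}/dP_{Brew} = 0.125 > 0: the reaction function is upward-sloping, so the choices are strategic complements.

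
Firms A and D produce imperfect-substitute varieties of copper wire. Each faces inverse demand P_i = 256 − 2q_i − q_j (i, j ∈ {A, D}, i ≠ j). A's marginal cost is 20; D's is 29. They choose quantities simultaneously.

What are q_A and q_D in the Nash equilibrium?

47.8, 44.8

Firm A's profit: π = q_A(256 − 2q_A − q_D) − 20q_A.
∂π/∂q_A = 236 − 4q_A − q_D = 0 ⇒ q_A = 59 − 0.25q_D.
Similarly q_D = 56.75 − 0.25q_A.
Substituting the second reaction function into the first: q_A = 59 − 0.25(56.75 − 0.25q_A), which gives 0.9375q_A = 44.8125 ⇒ q_A = 47.8.
Then q_D = 56.75 − 0.25·47.8 = 44.8.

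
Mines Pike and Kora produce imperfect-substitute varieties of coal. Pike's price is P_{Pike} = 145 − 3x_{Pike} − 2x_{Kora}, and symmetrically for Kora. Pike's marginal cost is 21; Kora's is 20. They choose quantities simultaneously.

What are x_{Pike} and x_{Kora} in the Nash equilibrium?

Mine Pike's profit: π = x_{Pike}(145 − 3x_{Pike} − 2x_{Kora}) − 21x_{Pike}.
∂π/∂x_{Pike} = 124 − 6x_{Pike} − 2x_{Kora} = 0 ⇒ x_{Pike} = 62/3 − (1/3)x_{Kora}.
Similarly x_{Kora} = 125/6 − (1/3)x_{Pike}.
Plugging x_{Kora} into Pike's best response: x_{Pike} = 62/3 − (1/3)(125/6 − (1/3)x_{Pike}) ⇒ (8/9)x_{Pike} = 247/18, so x_{Pike} = 15.4375.
Then x_{Kora} = 125/6 − (1/3)·15.4375 = 15.6875.

15.4375, 15.6875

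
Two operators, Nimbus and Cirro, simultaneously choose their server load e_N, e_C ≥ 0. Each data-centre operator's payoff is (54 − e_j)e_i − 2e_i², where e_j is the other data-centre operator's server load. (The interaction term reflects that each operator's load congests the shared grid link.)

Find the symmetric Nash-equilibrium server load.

10.8

Nimbus's payoff is (54 − e_C)e_N − 2e_N².
∂π/∂e_N = 54 − e_C − 4e_N = 0, so e_N = 13.5 − 0.25e_C.
By symmetry e_C = e_N; substituting into the reaction function, 1.25e_N = 13.5 and e_N = 10.8.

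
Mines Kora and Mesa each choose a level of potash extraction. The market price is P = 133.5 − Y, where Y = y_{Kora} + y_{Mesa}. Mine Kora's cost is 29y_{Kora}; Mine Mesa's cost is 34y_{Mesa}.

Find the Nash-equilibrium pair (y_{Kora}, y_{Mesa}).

Mine Kora's profit: π = y_{Kora}(133.5 − (y_{Kora} + y_{Mesa})) − 29y_{Kora}.
∂π/∂y_{Kora} = 104.5 − 2y_{Kora} − y_{Mesa} = 0, so y_{Kora} = 52.25 − 0.5y_{Mesa}.
By the same steps for Mesa: y_{Mesa} = 49.75 − 0.5y_{Kora}.
Plugging y_{Mesa} into Kora's best response: y_{Kora} = 52.25 − 0.5(49.75 − 0.5y_{Kora}) ⇒ 0.75y_{Kora} = 27.375, so y_{Kora} = 36.5.
Then y_{Mesa} = 49.75 − 0.5·36.5 = 31.5.

36.5, 31.5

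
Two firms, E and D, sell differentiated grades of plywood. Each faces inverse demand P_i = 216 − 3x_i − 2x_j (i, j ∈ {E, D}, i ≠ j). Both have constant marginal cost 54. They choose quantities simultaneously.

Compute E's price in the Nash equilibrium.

Firm E's profit: π = x_E(216 − 3x_E − 2x_D) − 54x_E.
∂π/∂x_E = 162 − 6x_E − 2x_D = 0 ⇒ x_E = 27 − (1/3)x_D.
Setting x_E = x_D in the reaction function: x_E = 27 − (1/3)x_E, so x_E = 27 / (4/3) = 20.25.
P_E = 216 − 3·20.25 − 2·20.25 = 114.75.

114.75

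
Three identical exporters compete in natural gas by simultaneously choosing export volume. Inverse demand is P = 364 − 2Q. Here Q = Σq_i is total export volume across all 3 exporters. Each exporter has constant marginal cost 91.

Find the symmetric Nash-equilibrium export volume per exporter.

34.125

A representative exporter's profit is π_i = q_i(364 − 2Q) − 91q_i, with Q = q_i + Σ_{j≠i} q_j.
First-order condition: 273 − 4q_i − 2Σ_{j≠i} q_j = 0.
In a symmetric equilibrium every exporter chooses the same q, so Σ_{j≠i} q_j = 2q. The condition becomes 273 − 8q = 0, giving q = 273/8 = 34.125.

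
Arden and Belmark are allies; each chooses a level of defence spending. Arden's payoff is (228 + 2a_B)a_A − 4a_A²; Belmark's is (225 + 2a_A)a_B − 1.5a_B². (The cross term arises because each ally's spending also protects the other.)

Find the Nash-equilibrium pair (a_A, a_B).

56.7, 112.8

Expanding Arden's payoff: 228a_A + 2a_Ba_A − 4a_A².
∂π/∂a_A = 228 + 2a_B − 8a_A = 0, so a_A = 28.5 + 0.25a_B.
Likewise for Belmark: a_B = 75 + (2/3)a_A.
Plugging a_B into Arden's best response: a_A = 28.5 + 0.25(75 + (2/3)a_A) ⇒ (5/6)a_A = 47.25, so a_A = 56.7.
Then a_B = 75 + (2/3)·56.7 = 112.8.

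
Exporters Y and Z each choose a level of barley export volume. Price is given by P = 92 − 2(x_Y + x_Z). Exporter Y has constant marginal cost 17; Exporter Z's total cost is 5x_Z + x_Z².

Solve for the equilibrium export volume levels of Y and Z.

Exporter Y's profit: π = x_Y(92 − 2(x_Y + x_Z)) − 17x_Y.
∂π/∂x_Y = 75 − 4x_Y − 2x_Z = 0, so x_Y = 18.75 − 0.5x_Z.
For Z: ∂π/∂x_Z = 87 − 6x_Z − 2x_Y = 0 ⇒ x_Z = 14.5 − (1/3)x_Y.
Plugging x_Z into Y's best response: x_Y = 18.75 − 0.5(14.5 − (1/3)x_Y) ⇒ (5/6)x_Y = 11.5, so x_Y = 13.8.
Then x_Z = 14.5 − (1/3)·13.8 = 9.9.

13.8, 9.9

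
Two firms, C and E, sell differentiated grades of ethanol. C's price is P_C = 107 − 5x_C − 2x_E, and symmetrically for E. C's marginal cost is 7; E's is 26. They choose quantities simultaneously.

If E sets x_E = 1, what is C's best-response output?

9.8

Firm C's profit: π = x_C(107 − 5x_C − 2x_E) − 7x_C.
∂π/∂x_C = 100 − 10x_C − 2x_E = 0 ⇒ x_C = 10 − 0.2x_E.
At x_E = 1: x_C = 10 − 0.2·1 = 9.8.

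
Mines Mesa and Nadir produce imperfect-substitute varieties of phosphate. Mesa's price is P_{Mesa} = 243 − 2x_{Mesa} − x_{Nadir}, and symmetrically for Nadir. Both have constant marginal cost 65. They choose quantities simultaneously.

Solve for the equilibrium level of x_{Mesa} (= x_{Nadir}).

Mine Mesa's profit: π = x_{Mesa}(243 − 2x_{Mesa} − x_{Nadir}) − 65x_{Mesa}.
∂π/∂x_{Mesa} = 178 − 4x_{Mesa} − x_{Nadir} = 0 ⇒ x_{Mesa} = 44.5 − 0.25x_{Nadir}.
By symmetry x_{Nadir} = x_{Mesa}; substituting into the reaction function, 1.25x_{Mesa} = 44.5 and x_{Mesa} = 35.6.

35.6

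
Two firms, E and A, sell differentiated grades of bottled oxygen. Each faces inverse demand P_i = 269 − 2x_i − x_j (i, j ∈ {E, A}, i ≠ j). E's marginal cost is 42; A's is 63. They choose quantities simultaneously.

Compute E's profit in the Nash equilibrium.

4380.48

Firm E's profit: π = x_E(269 − 2x_E − x_A) − 42x_E.
∂π/∂x_E = 227 − 4x_E − x_A = 0 ⇒ x_E = 56.75 − 0.25x_A.
Similarly x_A = 51.5 − 0.25x_E.
Substituting the second reaction function into the first: x_E = 56.75 − 0.25(51.5 − 0.25x_E), which gives 0.9375x_E = 43.875 ⇒ x_E = 46.8.
Then x_A = 51.5 − 0.25·46.8 = 39.8.
P_E = 269 − 2·46.8 − 39.8 = 135.6.
Profit = (135.6 − 42)·46.8 = 4380.48.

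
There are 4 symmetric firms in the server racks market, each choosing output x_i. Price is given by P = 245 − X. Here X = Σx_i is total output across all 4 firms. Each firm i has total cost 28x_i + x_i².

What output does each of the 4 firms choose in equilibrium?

31

A representative firm's profit is π_i = x_i(245 − X) − 28x_i − x_i², with X = x_i + Σ_{j≠i} x_j.
First-order condition: 217 − 4x_i − Σ_{j≠i} x_j = 0.
Imposing symmetry (x_j = x for all j) turns Σ_{j≠i} x_j into 3x, so 217 = 7x and x = 31.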